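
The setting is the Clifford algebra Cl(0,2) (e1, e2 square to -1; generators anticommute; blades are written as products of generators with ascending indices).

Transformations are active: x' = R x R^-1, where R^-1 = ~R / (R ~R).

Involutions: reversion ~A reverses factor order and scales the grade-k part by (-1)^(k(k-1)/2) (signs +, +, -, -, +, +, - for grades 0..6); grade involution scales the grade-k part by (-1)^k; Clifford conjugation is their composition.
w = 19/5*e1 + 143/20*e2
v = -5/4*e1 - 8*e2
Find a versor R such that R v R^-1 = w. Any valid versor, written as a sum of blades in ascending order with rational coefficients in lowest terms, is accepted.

Equal squares first: v^2 = w^2 = -1049/16. Then v + w = 51/20*e1 - 17/20*e2 is a versor taking v to w, provided it is invertible.
Answer: 51/20*e1 - 17/20*e2


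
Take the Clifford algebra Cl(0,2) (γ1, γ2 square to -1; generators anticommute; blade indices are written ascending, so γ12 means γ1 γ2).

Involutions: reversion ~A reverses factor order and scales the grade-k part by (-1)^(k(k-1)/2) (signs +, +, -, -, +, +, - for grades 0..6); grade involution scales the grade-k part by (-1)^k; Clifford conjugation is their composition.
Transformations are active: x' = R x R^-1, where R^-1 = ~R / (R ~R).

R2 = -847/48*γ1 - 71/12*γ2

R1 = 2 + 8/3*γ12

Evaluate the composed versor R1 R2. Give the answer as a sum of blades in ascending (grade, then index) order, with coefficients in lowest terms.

Distribute over the terms of R1 (each basis-blade product reordered to ascending indices, repeated generators contracted through their squares):
(2) R2 = -847/24*γ1 - 71/6*γ2
(8/3*γ12) R2 = 142/9*γ1 - 847/18*γ2
Summing the partial products and collecting blades:
Answer: -1405/72*γ1 - 530/9*γ2


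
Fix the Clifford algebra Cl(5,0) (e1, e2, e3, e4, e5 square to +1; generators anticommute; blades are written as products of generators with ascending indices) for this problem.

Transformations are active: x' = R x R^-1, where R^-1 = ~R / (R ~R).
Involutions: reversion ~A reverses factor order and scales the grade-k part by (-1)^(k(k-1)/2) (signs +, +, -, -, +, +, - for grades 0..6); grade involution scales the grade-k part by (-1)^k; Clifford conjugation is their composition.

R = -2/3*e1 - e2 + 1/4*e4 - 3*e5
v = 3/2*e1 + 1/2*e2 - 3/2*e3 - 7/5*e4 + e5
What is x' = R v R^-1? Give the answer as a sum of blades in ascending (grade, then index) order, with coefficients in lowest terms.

~R = -2/3*e1 - e2 + 1/4*e4 - 3*e5, and R ~R = 1513/144, so R^-1 = ~R / (1513/144).
R v = -97/20 + 7/6*e1 e2 + e1 e3 + 67/120*e1 e4 + 23/6*e1 e5 + 3/2*e2 e3 + 51/40*e2 e4 + 1/2*e2 e5 + 3/8*e3 e4 - 9/2*e3 e5 - 79/20*e4 e5
Answer: -13383/15130*e1 + 6403/15130*e2 + 3/2*e3 + 1769/1513*e4 + 13387/7565*e5


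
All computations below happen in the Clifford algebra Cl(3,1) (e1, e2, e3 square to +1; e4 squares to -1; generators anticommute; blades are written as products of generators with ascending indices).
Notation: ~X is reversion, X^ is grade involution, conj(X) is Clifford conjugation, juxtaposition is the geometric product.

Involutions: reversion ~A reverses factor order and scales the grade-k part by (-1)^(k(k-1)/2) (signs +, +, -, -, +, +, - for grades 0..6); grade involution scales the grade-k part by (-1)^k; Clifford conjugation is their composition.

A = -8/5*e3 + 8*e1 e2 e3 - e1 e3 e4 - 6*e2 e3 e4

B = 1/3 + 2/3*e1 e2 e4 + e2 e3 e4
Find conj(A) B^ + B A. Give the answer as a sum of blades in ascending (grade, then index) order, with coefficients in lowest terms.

first term: 6 + 8/15*e3 + e1 e2 + 4*e1 e3 + 8*e1 e4 - 2/3*e2 e3 + 8/5*e2 e4 + 16/3*e3 e4 + 8/3*e1 e2 e3 - 1/3*e1 e3 e4 - 2*e2 e3 e4 - 16/15*e1 e2 e3 e4
second term: -6 - 8/15*e3 + e1 e2 + 4*e1 e3 + 8*e1 e4 - 2/3*e2 e3 + 8/5*e2 e4 + 16/3*e3 e4 + 8/3*e1 e2 e3 - 1/3*e1 e3 e4 - 2*e2 e3 e4 + 16/15*e1 e2 e3 e4
Answer: 2*e1 e2 + 8*e1 e3 + 16*e1 e4 - 4/3*e2 e3 + 16/5*e2 e4 + 32/3*e3 e4 + 16/3*e1 e2 e3 - 2/3*e1 e3 e4 - 4*e2 e3 e4


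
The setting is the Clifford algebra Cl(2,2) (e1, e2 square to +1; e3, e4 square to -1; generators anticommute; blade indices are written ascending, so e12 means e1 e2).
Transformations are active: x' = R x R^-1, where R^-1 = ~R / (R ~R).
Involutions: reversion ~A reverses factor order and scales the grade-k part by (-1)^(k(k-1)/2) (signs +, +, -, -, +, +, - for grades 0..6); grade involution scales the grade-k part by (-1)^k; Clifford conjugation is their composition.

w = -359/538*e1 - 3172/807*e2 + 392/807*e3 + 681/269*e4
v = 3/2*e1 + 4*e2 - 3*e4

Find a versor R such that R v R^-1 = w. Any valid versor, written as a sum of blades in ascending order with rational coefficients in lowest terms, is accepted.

R = v + w = 224/269*e1 + 56/807*e2 + 392/807*e3 - 126/269*e4 works: the equal norms (37/4) guarantee its sandwich swaps v into w.
Answer: 224/269*e1 + 56/807*e2 + 392/807*e3 - 126/269*e4


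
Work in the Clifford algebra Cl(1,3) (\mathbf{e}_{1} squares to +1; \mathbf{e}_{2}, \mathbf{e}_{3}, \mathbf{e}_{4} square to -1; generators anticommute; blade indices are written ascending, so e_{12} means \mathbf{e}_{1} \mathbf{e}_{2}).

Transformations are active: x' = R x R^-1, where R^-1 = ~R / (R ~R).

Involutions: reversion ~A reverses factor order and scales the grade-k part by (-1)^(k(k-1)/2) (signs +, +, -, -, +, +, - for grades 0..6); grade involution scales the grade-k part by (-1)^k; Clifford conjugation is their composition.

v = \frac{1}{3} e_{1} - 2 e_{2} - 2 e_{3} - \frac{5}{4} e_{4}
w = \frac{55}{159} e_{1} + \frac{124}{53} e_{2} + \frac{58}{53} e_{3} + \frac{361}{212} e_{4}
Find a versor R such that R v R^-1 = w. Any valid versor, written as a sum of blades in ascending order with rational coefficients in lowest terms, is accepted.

Sketch: the shared square -\frac{1361}{144} makes R = v + w = \frac{36}{53} e_{1} + \frac{18}{53} e_{2} - \frac{48}{53} e_{3} + \frac{24}{53} e_{4} the natural versor; its sandwich fixes that direction, negates (v - w)/2, and sends v to w.
Answer: \frac{36}{53} e_{1} + \frac{18}{53} e_{2} - \frac{48}{53} e_{3} + \frac{24}{53} e_{4}


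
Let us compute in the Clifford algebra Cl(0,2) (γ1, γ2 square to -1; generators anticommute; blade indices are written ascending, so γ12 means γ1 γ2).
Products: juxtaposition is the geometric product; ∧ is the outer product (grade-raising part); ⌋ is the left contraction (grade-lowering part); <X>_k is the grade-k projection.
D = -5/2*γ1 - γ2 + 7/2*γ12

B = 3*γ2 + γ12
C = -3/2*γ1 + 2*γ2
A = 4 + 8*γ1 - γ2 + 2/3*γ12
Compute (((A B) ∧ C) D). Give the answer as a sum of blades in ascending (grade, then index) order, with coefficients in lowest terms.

step 1: 7/3 - 3*γ1 + 4*γ2 + 28*γ12
step 2: -7/2*γ1 + 14/3*γ2
step 3: -49/12 + 49/3*γ1 + 49/4*γ2 + 91/6*γ12
Answer: -49/12 + 49/3*γ1 + 49/4*γ2 + 91/6*γ12


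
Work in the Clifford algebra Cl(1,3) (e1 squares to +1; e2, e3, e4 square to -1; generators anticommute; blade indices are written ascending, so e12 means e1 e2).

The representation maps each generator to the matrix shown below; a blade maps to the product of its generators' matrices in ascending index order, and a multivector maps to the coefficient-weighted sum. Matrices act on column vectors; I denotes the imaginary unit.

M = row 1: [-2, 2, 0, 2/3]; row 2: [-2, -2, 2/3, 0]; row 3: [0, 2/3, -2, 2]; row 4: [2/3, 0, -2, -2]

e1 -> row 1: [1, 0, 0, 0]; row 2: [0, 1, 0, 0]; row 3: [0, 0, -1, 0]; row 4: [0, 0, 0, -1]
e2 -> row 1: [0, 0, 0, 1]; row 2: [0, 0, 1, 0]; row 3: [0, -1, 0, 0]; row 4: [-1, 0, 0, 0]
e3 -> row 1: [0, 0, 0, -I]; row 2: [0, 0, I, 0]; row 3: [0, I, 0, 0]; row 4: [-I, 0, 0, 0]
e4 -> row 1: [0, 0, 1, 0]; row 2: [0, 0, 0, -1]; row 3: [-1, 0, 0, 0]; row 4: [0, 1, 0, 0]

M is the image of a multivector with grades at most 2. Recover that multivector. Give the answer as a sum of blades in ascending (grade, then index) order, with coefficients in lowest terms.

Method: the blade images are trace-orthogonal — tr(rho(e_A) rho(e_B)^-1) = 4 if A = B and 0 otherwise — and rho(e_A)^-1 = (e_A)^2 * rho(e_A) with (e_A)^2 = +1 or -1, so the coefficient of e_A in the preimage is (e_A)^2 * tr(M rho(e_A))/4.
Nonzero projections over blades of grade <= 2: 1: (1)^2 = +1, tr(M 1) = -8, coefficient -2; e12: (e12)^2 = +1, tr(M rho(e12)) = 8/3, coefficient 2/3; e24: (e24)^2 = -1, tr(M rho(e24)) = -8, coefficient 2. Every other blade of grade <= 2 projects to 0.
Answer: -2 + 2/3*e12 + 2*e24


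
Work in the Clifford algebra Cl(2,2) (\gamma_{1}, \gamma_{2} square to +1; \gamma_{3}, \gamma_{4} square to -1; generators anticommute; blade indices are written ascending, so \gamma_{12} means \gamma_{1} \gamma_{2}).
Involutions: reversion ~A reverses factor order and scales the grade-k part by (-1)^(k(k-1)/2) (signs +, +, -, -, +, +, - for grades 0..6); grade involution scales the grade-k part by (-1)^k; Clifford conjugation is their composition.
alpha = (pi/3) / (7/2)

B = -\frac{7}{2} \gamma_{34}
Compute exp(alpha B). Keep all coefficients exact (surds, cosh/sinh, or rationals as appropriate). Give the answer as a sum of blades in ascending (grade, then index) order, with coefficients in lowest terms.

B^2 = (-\frac{7}{2})^2*(\gamma_{34})^2 = \frac{49}{4}*(-1) = -\frac{49}{4} (a basis 2-blade squares to minus the product of its generators' squares).
B^2 = -\frac{49}{4} — the negative square puts this in the circular regime; l = \frac{7}{2}, alpha*l = \frac{\pi}{3}, so exp(alpha B) = cos(\frac{\pi}{3}) + (sin(\frac{\pi}{3})/(\frac{7}{2}))*B = \frac{1}{2} + (\frac{\sqrt{3}}{7})*B.
Answer: \frac{1}{2} - \frac{\sqrt{3}}{2} \gamma_{34}


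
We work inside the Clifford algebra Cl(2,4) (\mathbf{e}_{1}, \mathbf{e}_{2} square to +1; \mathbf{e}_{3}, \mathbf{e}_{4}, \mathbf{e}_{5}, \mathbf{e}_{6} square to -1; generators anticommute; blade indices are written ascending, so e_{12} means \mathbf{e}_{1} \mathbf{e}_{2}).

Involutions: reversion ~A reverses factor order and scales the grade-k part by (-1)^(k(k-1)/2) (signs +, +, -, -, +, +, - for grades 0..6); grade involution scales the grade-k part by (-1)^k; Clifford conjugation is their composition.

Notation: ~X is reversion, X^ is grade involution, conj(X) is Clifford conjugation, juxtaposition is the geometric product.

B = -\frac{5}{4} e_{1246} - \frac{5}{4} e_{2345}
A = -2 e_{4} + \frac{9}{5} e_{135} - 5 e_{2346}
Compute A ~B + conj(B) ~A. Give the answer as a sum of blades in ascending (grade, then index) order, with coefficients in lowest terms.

first term: \frac{25}{4} e_{13} - \frac{25}{4} e_{56} - \frac{9}{4} e_{124} - \frac{5}{2} e_{126} - \frac{5}{2} e_{235} + \frac{9}{4} e_{23456}
second term: -\frac{25}{4} e_{13} + \frac{25}{4} e_{56} + \frac{9}{4} e_{124} + \frac{5}{2} e_{126} + \frac{5}{2} e_{235} + \frac{9}{4} e_{23456}
Answer: \frac{9}{2} e_{23456}


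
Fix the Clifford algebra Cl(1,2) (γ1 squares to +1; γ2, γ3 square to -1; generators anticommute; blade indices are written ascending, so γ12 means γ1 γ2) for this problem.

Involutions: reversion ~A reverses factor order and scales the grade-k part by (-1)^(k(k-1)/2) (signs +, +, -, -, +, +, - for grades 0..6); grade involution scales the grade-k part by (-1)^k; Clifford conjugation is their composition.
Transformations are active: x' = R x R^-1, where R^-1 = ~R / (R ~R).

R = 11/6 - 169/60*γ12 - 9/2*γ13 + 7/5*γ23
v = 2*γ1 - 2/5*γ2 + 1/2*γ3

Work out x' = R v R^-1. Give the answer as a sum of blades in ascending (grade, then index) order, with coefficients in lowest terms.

~R = 11/6 + 169/60*γ12 + 9/2*γ13 - 7/5*γ23, and R ~R = -1829/80, so R^-1 = ~R / (-1829/80).
R v = 479/100*γ1 + 21/5*γ2 + 2807/300*γ3 - 49/120*γ123
Answer: -24858/9145*γ1 - 3972/9145*γ2 - 19/10*γ3


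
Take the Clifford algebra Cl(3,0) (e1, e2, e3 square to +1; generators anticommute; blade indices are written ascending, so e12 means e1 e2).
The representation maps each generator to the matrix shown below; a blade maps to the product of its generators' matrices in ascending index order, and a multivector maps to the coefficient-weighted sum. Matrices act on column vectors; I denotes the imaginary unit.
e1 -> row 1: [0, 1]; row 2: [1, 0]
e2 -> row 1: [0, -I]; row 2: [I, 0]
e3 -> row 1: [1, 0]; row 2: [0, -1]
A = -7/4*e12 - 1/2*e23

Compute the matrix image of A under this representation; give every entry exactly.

Bivector images (products of the table entries): rho(e12) = rho(e1)rho(e2) = row 1: [I, 0]; row 2: [0, -I]; rho(e23) = rho(e2)rho(e3) = row 1: [0, I]; row 2: [I, 0].
M = (-7/4)*rho(e12) + (-1/2)*rho(e23), summed entrywise:
Answer: row 1: [-7*I/4, -I/2]; row 2: [-I/2, 7*I/4]


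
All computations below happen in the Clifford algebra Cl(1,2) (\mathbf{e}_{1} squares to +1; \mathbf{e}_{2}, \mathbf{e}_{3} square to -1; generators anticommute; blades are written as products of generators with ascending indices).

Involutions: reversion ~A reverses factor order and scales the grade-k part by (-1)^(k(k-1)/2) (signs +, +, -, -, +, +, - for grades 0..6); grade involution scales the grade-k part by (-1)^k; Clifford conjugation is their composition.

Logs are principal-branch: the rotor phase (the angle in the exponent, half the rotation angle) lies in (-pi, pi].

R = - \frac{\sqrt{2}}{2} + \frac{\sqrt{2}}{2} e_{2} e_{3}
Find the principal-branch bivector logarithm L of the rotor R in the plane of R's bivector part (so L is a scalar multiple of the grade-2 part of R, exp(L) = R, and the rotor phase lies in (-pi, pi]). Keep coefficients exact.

The scalar part of R is - \frac{\sqrt{2}}{2}, which pins the rotor phase on the principal branch; dividing the bivector part by the sine of that phase recovers the unit plane, and L is the phase times that plane.
Concretely: cos(phase) = - \frac{\sqrt{2}}{2} gives phase = ±\frac{3 \pi}{4}, and since phase/sin(phase) is even the sign is immaterial: L = (phase/sin(phase)) * <R>_2 = (\frac{3 \sqrt{2} \pi}{4}) * <R>_2.
Answer: \frac{3 \pi}{4} e_{2} e_{3}


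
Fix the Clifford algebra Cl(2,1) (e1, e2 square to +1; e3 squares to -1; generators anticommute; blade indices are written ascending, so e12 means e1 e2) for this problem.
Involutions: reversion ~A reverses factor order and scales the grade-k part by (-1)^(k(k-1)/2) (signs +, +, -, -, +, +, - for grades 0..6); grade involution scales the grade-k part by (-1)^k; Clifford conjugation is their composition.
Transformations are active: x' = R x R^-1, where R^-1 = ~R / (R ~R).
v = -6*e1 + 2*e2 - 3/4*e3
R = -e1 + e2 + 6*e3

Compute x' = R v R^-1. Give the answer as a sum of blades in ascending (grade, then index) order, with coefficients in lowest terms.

~R = -e1 + e2 + 6*e3, and R ~R = -34, so R^-1 = ~R / (-34).
R v = 25/2 + 4*e12 + 147/4*e13 - 51/4*e23
Answer: 229/34*e1 - 93/34*e2 - 249/68*e3


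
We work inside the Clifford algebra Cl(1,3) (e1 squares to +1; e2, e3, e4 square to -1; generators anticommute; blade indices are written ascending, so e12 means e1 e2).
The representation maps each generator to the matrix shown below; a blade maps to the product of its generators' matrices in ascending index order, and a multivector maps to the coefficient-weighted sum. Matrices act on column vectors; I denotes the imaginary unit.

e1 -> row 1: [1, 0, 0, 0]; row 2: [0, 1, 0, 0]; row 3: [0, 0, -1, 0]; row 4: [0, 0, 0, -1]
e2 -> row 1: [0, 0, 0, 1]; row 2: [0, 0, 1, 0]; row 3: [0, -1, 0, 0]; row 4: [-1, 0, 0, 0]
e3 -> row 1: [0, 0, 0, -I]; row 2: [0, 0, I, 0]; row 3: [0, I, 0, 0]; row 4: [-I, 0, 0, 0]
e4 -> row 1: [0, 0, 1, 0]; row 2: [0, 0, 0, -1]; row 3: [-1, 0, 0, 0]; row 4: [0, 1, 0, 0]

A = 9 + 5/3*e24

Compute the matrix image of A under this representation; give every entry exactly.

Bivector images (products of the table entries): rho(e24) = rho(e2)rho(e4) = row 1: [0, 1, 0, 0]; row 2: [-1, 0, 0, 0]; row 3: [0, 0, 0, 1]; row 4: [0, 0, -1, 0].
M = (9)*1 + (5/3)*rho(e24), summed entrywise (1 is the identity matrix):
Answer: row 1: [9, 5/3, 0, 0]; row 2: [-5/3, 9, 0, 0]; row 3: [0, 0, 9, 5/3]; row 4: [0, 0, -5/3, 9]


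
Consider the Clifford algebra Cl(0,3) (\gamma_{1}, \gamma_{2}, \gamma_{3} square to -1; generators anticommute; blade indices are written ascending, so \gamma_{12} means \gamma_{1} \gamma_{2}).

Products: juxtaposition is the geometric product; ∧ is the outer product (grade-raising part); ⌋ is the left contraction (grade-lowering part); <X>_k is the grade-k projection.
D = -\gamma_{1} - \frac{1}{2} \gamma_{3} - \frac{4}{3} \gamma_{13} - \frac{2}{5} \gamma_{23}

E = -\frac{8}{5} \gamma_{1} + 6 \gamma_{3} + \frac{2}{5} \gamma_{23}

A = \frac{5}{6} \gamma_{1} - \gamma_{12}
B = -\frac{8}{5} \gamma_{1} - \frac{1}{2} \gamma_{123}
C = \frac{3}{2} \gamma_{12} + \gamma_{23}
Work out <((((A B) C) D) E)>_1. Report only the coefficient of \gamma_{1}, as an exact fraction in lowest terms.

step 1: \frac{4}{3} + \frac{8}{5} \gamma_{2} - \frac{1}{2} \gamma_{3} + \frac{5}{12} \gamma_{23}
step 2: -\frac{5}{12} + \frac{12}{5} \gamma_{1} - \frac{1}{2} \gamma_{2} - \frac{8}{5} \gamma_{3} + 2 \gamma_{12} + \frac{5}{8} \gamma_{13} + \frac{4}{3} \gamma_{23} - \frac{3}{4} \gamma_{123}
step 3: \frac{89}{30} + \frac{41}{16} \gamma_{1} + \frac{23}{75} \gamma_{2} + \frac{31}{12} \gamma_{3} + \frac{47}{72} \gamma_{12} - \frac{13}{9} \gamma_{13} - 3 \gamma_{23} - \frac{99}{25} \gamma_{123}
step 4: -\frac{51}{5} + \frac{688}{125} \gamma_{1} + \frac{1619}{90} \gamma_{2} + \frac{22487}{1125} \gamma_{3} + \frac{26632}{1125} \gamma_{12} + \frac{6929}{360} \gamma_{13} - \frac{1241}{375} \gamma_{23} + \frac{1169}{120} \gamma_{123}
step 5: \frac{688}{125} \gamma_{1} + \frac{1619}{90} \gamma_{2} + \frac{22487}{1125} \gamma_{3}
Answer: \frac{688}{125}


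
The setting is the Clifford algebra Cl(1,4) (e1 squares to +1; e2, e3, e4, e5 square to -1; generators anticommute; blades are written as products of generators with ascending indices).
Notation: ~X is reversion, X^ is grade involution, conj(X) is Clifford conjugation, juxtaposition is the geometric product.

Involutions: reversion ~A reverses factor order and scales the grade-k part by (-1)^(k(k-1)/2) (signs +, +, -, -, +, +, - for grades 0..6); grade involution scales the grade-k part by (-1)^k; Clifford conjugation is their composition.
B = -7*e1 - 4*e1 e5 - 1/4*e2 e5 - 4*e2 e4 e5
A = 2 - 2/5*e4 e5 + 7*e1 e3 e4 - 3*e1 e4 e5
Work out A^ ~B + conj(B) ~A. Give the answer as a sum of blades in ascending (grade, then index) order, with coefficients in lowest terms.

first term: -14*e1 + 8/5*e2 - 12*e4 - 12*e1 e2 + 8/5*e1 e4 + 8*e1 e5 + 1/10*e2 e4 + 1/2*e2 e5 + 49*e3 e4 - 21*e4 e5 - 3/4*e1 e2 e4 + 14/5*e1 e4 e5 + 8*e2 e4 e5 - 28*e3 e4 e5 + 28*e1 e2 e3 e5 - 7/4*e1 e2 e3 e4 e5
second term: 14*e1 + 8/5*e2 - 12*e4 - 12*e1 e2 + 8/5*e1 e4 + 8*e1 e5 + 1/10*e2 e4 + 1/2*e2 e5 - 49*e3 e4 + 21*e4 e5 + 3/4*e1 e2 e4 + 14/5*e1 e4 e5 - 8*e2 e4 e5 + 28*e3 e4 e5 - 28*e1 e2 e3 e5 - 7/4*e1 e2 e3 e4 e5
Answer: 16/5*e2 - 24*e4 - 24*e1 e2 + 16/5*e1 e4 + 16*e1 e5 + 1/5*e2 e4 + e2 e5 + 28/5*e1 e4 e5 - 7/2*e1 e2 e3 e4 e5


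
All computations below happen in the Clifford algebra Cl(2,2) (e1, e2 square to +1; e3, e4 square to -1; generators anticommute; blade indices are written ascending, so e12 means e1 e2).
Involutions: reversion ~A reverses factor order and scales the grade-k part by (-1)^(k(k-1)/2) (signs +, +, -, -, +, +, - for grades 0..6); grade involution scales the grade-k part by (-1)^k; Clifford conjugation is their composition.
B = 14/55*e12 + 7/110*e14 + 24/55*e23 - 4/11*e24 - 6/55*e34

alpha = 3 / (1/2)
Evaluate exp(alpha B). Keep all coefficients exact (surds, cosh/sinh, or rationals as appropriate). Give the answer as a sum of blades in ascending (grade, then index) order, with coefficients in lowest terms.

B^2 term by term: the squares give (14/55)^2*(e12)^2 + (7/110)^2*(e14)^2 + (24/55)^2*(e23)^2 + (-4/11)^2*(e24)^2 + (-6/55)^2*(e34)^2 = 196/3025*(-1) + 49/12100*(+1) + 576/3025*(+1) + 16/121*(+1) + 36/3025*(-1) = 1/4 (each basis 2-blade squares to minus the product of its generators' squares); cross terms between blades sharing an index anticommute and cancel; the commuting (index-disjoint) pairs give grade-4 terms 2*c*c'*(blade product), which cancel blade by blade — e1234: -168/3025 + 168/3025 = 0 — confirming B is simple. So B^2 = 1/4.
B^2 = 1/4 — hyperbolic case — the even/odd split gives cosh and sinh: l = 1/2, alpha*l = 3, so exp(alpha B) = cosh(3) + (sinh(3)/(1/2))*B = cosh(3) + (2*sinh(3))*B.
Answer: cosh(3) + 28*sinh(3)/55*e12 + 7*sinh(3)/55*e14 + 48*sinh(3)/55*e23 - 8*sinh(3)/11*e24 - 12*sinh(3)/55*e34


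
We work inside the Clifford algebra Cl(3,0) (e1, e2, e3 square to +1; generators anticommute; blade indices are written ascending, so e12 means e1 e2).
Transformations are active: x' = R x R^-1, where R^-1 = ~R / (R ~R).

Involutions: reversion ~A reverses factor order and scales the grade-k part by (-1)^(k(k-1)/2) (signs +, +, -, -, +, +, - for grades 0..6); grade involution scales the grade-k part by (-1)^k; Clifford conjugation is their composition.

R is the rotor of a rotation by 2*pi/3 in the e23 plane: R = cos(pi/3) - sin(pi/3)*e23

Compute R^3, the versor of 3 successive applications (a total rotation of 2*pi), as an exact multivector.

The rotor phase is half the rotation angle and phases add under composition, so 3 steps in the e23 plane accumulate phase 3*(pi/3) = pi: R^3 = cos(pi) - sin(pi)*e23.
cos(pi) = -1 and sin(pi) = 0, so R^3 = -1. The total rotation 2*pi is 1 full turn, so every vector returns to itself, yet the rotor is -1, on the OTHER sheet of the double cover (an odd number of 2*pi turns).
Answer: -1


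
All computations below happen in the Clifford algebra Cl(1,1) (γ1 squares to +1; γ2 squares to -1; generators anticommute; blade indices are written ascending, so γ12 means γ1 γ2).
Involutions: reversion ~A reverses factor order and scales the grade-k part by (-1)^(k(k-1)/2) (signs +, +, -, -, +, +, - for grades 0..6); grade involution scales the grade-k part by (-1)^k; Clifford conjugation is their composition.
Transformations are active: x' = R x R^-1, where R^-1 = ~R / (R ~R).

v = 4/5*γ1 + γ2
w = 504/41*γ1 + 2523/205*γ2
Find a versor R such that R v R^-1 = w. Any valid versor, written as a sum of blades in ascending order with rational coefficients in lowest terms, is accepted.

Key observation: q(v) = q(w) = -9/25 (sandwiches preserve the norm), so R = v + w = 2684/205*γ1 + 2728/205*γ2 works whenever it is invertible — the component of v along it is kept and (v - w)/2 reverses, sending v to w.
Answer: 2684/205*γ1 + 2728/205*γ2


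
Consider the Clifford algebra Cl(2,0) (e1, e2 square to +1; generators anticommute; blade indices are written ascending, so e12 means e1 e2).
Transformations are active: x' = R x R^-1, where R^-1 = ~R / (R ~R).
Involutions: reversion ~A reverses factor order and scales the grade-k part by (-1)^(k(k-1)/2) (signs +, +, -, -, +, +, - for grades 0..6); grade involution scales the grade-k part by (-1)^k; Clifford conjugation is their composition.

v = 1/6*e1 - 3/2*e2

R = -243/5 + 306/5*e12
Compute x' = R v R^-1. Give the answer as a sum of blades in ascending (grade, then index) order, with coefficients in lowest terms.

~R = -243/5 - 306/5*e12, and R ~R = 30537/5, so R^-1 = ~R / (30537/5).
R v = -999/10*e1 + 627/10*e2
Answer: 16097/11310*e1 + 1893/3770*e2


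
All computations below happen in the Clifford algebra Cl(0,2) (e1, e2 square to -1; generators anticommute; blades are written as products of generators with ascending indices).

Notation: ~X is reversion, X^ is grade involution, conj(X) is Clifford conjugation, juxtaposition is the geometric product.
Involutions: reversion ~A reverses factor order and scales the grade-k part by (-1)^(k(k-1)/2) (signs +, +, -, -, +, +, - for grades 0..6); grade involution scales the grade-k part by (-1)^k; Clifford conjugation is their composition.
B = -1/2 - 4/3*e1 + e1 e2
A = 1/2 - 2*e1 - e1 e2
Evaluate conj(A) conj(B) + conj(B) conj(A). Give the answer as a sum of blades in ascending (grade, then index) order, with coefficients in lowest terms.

first term: -23/12 - 1/3*e1 + 10/3*e2 - e1 e2
second term: -23/12 - 1/3*e1 - 10/3*e2 - e1 e2
Answer: -23/6 - 2/3*e1 - 2*e1 e2


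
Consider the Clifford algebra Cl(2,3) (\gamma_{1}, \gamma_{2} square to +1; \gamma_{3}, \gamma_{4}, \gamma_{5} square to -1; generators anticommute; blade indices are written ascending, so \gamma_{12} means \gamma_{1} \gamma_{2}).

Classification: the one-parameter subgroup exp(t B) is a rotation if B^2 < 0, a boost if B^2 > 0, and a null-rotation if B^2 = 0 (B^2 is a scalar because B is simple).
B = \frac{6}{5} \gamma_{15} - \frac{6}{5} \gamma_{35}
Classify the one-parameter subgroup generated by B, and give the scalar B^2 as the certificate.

B^2 term by term: the squares give (\frac{6}{5})^2*(\gamma_{15})^2 + (-\frac{6}{5})^2*(\gamma_{35})^2 = \frac{36}{25}*(+1) + \frac{36}{25}*(-1) = 0 (each basis 2-blade squares to minus the product of its generators' squares); cross terms between blades sharing an index anticommute and cancel. So B^2 = 0.
Answer: null-rotation, certificate B^2 = 0. Why this suffices: the scalar 0 survives any versor conjugation, so its sign alone determines the class however B is presented.


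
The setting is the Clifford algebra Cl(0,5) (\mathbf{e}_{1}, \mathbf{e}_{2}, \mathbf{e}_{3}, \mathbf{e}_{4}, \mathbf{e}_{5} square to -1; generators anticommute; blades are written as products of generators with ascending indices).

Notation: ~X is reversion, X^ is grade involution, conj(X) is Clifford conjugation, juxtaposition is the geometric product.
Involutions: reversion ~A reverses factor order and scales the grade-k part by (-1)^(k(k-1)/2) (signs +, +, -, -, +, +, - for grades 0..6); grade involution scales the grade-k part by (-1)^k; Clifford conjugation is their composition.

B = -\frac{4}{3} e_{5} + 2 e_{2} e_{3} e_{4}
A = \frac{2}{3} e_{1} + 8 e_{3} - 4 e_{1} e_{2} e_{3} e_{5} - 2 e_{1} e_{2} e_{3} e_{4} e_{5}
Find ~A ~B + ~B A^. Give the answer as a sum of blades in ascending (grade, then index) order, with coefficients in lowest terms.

first term: -\frac{44}{9} e_{1} e_{5} - 16 e_{2} e_{4} - \frac{32}{3} e_{3} e_{5} - \frac{16}{3} e_{1} e_{2} e_{3} + 8 e_{1} e_{4} e_{5} - 4 e_{1} e_{2} e_{3} e_{4}
second term: \frac{28}{9} e_{1} e_{5} + 16 e_{2} e_{4} - \frac{32}{3} e_{3} e_{5} + \frac{16}{3} e_{1} e_{2} e_{3} + 8 e_{1} e_{4} e_{5} + \frac{4}{3} e_{1} e_{2} e_{3} e_{4}
Answer: -\frac{16}{9} e_{1} e_{5} - \frac{64}{3} e_{3} e_{5} + 16 e_{1} e_{4} e_{5} - \frac{8}{3} e_{1} e_{2} e_{3} e_{4}


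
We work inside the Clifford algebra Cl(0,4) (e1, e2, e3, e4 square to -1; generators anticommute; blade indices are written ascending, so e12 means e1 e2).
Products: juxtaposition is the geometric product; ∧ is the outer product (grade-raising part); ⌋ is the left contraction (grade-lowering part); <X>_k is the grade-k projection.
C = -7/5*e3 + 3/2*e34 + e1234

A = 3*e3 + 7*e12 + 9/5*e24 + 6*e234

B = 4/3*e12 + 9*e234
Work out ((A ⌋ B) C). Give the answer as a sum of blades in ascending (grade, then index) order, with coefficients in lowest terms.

step 1: 134/3 + 81/5*e3 + 27*e24
step 2: 567/25 - 938/15*e3 - 243/10*e4 + 27*e13 + 81/2*e23 + 67*e34 - 81/5*e124 + 189/5*e234 + 134/3*e1234
Answer: 567/25 - 938/15*e3 - 243/10*e4 + 27*e13 + 81/2*e23 + 67*e34 - 81/5*e124 + 189/5*e234 + 134/3*e1234


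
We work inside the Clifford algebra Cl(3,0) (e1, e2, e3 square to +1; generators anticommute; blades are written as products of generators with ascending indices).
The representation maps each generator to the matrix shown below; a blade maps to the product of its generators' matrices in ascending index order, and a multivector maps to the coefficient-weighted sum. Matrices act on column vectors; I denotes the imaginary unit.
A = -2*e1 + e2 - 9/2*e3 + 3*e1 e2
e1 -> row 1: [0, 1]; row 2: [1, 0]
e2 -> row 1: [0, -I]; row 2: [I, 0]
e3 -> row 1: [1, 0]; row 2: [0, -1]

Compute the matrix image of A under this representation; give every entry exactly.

Bivector images (products of the table entries): rho(e1 e2) = rho(e1)rho(e2) = row 1: [I, 0]; row 2: [0, -I].
M = (-2)*rho(e1) + (1)*rho(e2) + (-9/2)*rho(e3) + (3)*rho(e1 e2), summed entrywise:
Answer: row 1: [-9/2 + 3*I, -2 - I]; row 2: [-2 + I, 9/2 - 3*I]


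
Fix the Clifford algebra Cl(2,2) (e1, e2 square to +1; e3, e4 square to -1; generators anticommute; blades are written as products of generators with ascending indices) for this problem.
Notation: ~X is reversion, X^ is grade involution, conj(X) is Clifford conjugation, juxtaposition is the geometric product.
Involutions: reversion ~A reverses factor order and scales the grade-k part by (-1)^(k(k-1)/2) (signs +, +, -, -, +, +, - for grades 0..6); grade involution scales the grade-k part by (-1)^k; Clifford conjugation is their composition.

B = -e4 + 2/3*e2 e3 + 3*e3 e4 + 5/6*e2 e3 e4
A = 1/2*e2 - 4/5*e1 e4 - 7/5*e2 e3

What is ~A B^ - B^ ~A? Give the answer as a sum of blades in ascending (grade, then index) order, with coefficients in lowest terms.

first term: 14/15 - 4/5*e1 + 1/3*e3 - 7/6*e4 + 12/5*e1 e3 - 37/10*e2 e4 - 5/12*e3 e4 + 2/3*e1 e2 e3 + 29/10*e2 e3 e4 + 8/15*e1 e2 e3 e4
second term: 14/15 + 4/5*e1 - 1/3*e3 - 7/6*e4 - 12/5*e1 e3 + 37/10*e2 e4 - 5/12*e3 e4 - 2/3*e1 e2 e3 + 29/10*e2 e3 e4 + 8/15*e1 e2 e3 e4
Answer: -8/5*e1 + 2/3*e3 + 24/5*e1 e3 - 37/5*e2 e4 + 4/3*e1 e2 e3


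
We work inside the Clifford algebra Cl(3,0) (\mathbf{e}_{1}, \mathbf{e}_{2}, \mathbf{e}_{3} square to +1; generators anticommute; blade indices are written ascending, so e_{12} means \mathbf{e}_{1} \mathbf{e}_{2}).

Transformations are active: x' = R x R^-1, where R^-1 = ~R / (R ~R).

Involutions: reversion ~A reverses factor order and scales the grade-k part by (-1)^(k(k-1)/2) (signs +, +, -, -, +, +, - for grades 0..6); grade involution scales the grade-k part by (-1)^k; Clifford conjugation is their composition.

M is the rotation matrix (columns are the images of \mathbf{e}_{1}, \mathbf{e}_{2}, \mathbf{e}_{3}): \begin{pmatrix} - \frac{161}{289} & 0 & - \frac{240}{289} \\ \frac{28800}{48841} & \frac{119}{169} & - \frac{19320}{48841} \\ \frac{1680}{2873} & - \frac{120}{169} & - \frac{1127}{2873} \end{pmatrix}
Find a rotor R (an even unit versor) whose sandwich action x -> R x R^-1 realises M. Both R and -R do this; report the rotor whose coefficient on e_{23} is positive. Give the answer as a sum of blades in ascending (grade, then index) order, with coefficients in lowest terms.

Method: write R = a + b12*e_{12} + b13*e_{13} + b23*e_{23} with a^2 + b12^2 + b13^2 + b23^2 = 1 (so R^-1 = ~R). Expanding the columns R e_j ~R gives tr M = 4a^2 - 1 and, from the antisymmetric part, M21 - M12 = -4a*b12, M13 - M31 = 4a*b13, M32 - M23 = -4a*b23.
Here tr M = -\frac{11977}{48841}, so a^2 = (1 + tr M)/4 = \frac{9216}{48841} and a = ±\frac{96}{221}. Taking a = \frac{96}{221}: M21 - M12 = \frac{28800}{48841}, M13 - M31 = -\frac{69120}{48841}, M32 - M23 = -\frac{15360}{48841}, giving b12 = -\frac{75}{221}, b13 = -\frac{180}{221}, b23 = \frac{40}{221}, i.e. R = \frac{96}{221} - \frac{75}{221} e_{12} - \frac{180}{221} e_{13} + \frac{40}{221} e_{23}.
Its e_{23} coefficient is already positive.
Answer: \frac{96}{221} - \frac{75}{221} e_{12} - \frac{180}{221} e_{13} + \frac{40}{221} e_{23}. Uniqueness: Spin(3) -> SO(3) maps R and -R to the same rotation of trace -\frac{11977}{48841}; fixing the sign of the e_{23} coefficient removes the ambiguity.


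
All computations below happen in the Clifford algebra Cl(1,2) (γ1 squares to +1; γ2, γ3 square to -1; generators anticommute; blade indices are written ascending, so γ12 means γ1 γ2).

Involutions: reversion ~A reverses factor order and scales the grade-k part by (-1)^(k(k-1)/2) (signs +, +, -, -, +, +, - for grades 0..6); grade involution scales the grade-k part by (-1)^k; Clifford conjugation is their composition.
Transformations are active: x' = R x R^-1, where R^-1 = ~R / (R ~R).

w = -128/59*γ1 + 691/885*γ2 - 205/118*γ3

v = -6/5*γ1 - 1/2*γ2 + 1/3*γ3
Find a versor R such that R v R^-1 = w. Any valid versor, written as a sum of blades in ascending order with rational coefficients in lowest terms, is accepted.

R = v + w = -994/295*γ1 + 497/1770*γ2 - 497/354*γ3 works: the equal norms (971/900) guarantee its sandwich swaps v into w.
Answer: -994/295*γ1 + 497/1770*γ2 - 497/354*γ3


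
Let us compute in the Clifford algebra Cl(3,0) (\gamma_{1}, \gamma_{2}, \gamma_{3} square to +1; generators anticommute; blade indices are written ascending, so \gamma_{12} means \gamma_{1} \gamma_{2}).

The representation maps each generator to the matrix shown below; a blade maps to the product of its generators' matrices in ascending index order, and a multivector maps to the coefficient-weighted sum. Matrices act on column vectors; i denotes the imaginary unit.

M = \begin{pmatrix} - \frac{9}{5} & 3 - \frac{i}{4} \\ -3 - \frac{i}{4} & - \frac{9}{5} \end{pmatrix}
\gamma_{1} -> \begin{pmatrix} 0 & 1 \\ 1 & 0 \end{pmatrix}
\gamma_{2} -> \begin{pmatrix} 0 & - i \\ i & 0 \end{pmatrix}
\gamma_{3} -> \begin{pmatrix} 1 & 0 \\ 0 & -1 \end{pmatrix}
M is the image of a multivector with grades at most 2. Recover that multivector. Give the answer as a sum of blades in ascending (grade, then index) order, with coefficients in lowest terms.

Method: 1, rho(\gamma_{1}), rho(\gamma_{2}), rho(\gamma_{3}) form a trace-orthogonal basis of the 2x2 complex matrices (tr(X Y) = 2 if X = Y, else 0), so M = m0*1 + m1*rho(\gamma_{1}) + m2*rho(\gamma_{2}) + m3*rho(\gamma_{3}) with m0 = tr(M)/2 = - \frac{9}{5}, m1 = tr(M rho(\gamma_{1}))/2 = - \frac{i}{4}, m2 = tr(M rho(\gamma_{2}))/2 = 3 i, m3 = tr(M rho(\gamma_{3}))/2 = 0.
Multiplying table entries, the bivector images are rho(\gamma_{12}) = i*rho(\gamma_{3}), rho(\gamma_{13}) = -i*rho(\gamma_{2}), rho(\gamma_{23}) = i*rho(\gamma_{1}); with real blade coefficients the real parts of m0..m3 are the coefficients of 1, \gamma_{1}, \gamma_{2}, \gamma_{3} and the imaginary parts give the bivectors (\gamma_{23}: Im m1, \gamma_{13}: -Im m2, \gamma_{12}: Im m3).
Answer: -\frac{9}{5} - 3 \gamma_{13} - \frac{1}{4} \gamma_{23}


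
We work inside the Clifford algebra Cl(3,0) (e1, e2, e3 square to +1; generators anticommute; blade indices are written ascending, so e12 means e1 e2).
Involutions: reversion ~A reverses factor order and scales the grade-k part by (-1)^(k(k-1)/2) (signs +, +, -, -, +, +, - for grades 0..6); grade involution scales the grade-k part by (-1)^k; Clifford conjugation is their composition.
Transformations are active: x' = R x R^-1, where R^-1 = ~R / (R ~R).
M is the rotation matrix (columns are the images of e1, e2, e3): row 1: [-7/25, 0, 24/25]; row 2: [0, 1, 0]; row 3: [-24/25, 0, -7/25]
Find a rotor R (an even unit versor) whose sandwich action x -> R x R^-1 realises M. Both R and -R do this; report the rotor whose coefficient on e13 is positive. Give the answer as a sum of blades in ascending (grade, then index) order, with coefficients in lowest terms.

Method: write R = a + b12*e12 + b13*e13 + b23*e23 with a^2 + b12^2 + b13^2 + b23^2 = 1 (so R^-1 = ~R). Expanding the columns R e_j ~R gives tr M = 4a^2 - 1 and, from the antisymmetric part, M21 - M12 = -4a*b12, M13 - M31 = 4a*b13, M32 - M23 = -4a*b23.
Here tr M = 11/25, so a^2 = (1 + tr M)/4 = 9/25 and a = ±3/5. Taking a = 3/5: M21 - M12 = 0, M13 - M31 = 48/25, M32 - M23 = 0, giving b12 = 0, b13 = 4/5, b23 = 0, i.e. R = 3/5 + 4/5*e13.
Its e13 coefficient is already positive.
Answer: 3/5 + 4/5*e13. Sheet selection: the two-to-one cover makes ±R indistinguishable at the matrix level (trace 11/25), so uniqueness comes from the required sign on e13.


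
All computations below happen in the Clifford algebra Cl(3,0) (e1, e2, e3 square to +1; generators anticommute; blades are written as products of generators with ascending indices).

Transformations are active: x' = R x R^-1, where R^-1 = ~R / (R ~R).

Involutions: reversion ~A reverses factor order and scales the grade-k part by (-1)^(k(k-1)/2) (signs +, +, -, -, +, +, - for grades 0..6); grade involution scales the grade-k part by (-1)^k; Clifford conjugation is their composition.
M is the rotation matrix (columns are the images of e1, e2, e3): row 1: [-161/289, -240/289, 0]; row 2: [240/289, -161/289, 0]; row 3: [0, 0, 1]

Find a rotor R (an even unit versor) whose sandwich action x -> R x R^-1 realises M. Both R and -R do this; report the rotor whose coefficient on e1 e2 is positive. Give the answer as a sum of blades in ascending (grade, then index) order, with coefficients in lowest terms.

Method: write R = a + b12*e1 e2 + b13*e1 e3 + b23*e2 e3 with a^2 + b12^2 + b13^2 + b23^2 = 1 (so R^-1 = ~R). Expanding the columns R e_j ~R gives tr M = 4a^2 - 1 and, from the antisymmetric part, M21 - M12 = -4a*b12, M13 - M31 = 4a*b13, M32 - M23 = -4a*b23.
Here tr M = -33/289, so a^2 = (1 + tr M)/4 = 64/289 and a = ±8/17. Taking a = 8/17: M21 - M12 = 480/289, M13 - M31 = 0, M32 - M23 = 0, giving b12 = -15/17, b13 = 0, b23 = 0, i.e. R = 8/17 - 15/17*e1 e2.
Its e1 e2 coefficient is negative, so report the other preimage -R.
Answer: -8/17 + 15/17*e1 e2. Sheet selection: the two-to-one cover makes ±R indistinguishable at the matrix level (trace -33/289), so uniqueness comes from the required sign on e1 e2.


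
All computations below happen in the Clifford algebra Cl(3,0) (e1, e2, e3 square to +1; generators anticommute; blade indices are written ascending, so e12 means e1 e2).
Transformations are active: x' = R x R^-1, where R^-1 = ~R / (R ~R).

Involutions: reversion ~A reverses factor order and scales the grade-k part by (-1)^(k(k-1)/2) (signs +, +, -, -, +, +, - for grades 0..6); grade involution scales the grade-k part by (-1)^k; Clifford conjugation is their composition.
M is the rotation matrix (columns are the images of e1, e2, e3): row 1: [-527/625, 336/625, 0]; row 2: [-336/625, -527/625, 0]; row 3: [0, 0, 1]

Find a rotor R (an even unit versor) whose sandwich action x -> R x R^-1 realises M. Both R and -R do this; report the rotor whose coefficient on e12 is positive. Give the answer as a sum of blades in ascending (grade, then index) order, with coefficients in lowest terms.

Method: write R = a + b12*e12 + b13*e13 + b23*e23 with a^2 + b12^2 + b13^2 + b23^2 = 1 (so R^-1 = ~R). Expanding the columns R e_j ~R gives tr M = 4a^2 - 1 and, from the antisymmetric part, M21 - M12 = -4a*b12, M13 - M31 = 4a*b13, M32 - M23 = -4a*b23.
Here tr M = -429/625, so a^2 = (1 + tr M)/4 = 49/625 and a = ±7/25. Taking a = 7/25: M21 - M12 = -672/625, M13 - M31 = 0, M32 - M23 = 0, giving b12 = 24/25, b13 = 0, b23 = 0, i.e. R = 7/25 + 24/25*e12.
Its e12 coefficient is already positive.
Answer: 7/25 + 24/25*e12. Why the constraint matters: R and -R act identically through the sandwich — M has trace -429/625 either way — so only the sign condition on e12 picks one of the two preimages.


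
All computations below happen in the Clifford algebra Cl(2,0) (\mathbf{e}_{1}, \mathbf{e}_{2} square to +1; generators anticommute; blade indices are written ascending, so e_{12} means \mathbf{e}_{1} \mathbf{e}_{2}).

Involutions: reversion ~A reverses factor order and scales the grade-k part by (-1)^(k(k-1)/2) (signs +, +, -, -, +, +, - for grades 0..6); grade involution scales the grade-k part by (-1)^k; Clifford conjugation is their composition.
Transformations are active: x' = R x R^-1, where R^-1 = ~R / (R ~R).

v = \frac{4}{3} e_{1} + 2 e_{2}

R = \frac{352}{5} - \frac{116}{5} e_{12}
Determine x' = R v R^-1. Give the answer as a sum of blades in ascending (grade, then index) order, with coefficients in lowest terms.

~R = \frac{352}{5} + \frac{116}{5} e_{12}, and R ~R = \frac{27472}{5}, so R^-1 = ~R / (\frac{27472}{5}).
R v = \frac{712}{15} e_{1} + \frac{2576}{15} e_{2}
Answer: -\frac{1004}{8585} e_{1} + \frac{61834}{25755} e_{2}


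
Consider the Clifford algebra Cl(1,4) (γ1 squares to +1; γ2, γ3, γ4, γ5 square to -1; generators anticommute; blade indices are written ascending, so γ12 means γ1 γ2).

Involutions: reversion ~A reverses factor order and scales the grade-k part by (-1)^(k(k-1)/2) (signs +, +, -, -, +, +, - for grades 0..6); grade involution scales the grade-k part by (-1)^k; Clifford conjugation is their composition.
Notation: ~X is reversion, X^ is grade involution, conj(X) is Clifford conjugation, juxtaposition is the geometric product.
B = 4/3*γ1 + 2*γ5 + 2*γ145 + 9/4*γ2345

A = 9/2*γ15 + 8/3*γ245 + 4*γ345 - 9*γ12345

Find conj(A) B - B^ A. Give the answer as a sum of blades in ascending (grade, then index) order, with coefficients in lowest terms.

first term: 117/4*γ1 - 9*γ2 + 6*γ3 + 9*γ4 + 6*γ5 + 16/3*γ12 + 8*γ13 - 18*γ23 - 16/3*γ24 - 8*γ34 - 225/8*γ1234 - 32/9*γ1245 - 16/3*γ1345 + 12*γ2345
second term: -117/4*γ1 + 9*γ2 - 6*γ3 + 9*γ4 - 6*γ5 + 16/3*γ12 + 8*γ13 - 18*γ23 + 16/3*γ24 + 8*γ34 - 225/8*γ1234 - 32/9*γ1245 - 16/3*γ1345 + 12*γ2345
Answer: 117/2*γ1 - 18*γ2 + 12*γ3 + 12*γ5 - 32/3*γ24 - 16*γ34
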